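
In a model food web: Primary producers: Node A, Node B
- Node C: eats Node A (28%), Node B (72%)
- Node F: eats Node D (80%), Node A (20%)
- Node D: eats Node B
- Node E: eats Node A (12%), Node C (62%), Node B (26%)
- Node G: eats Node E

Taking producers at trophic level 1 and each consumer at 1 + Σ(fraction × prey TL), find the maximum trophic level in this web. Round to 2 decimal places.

Node C: 1 + (0.28×1 + 0.72×1) = 2
Node D: 1 + 1 = 2
Node E: 1 + (0.12×1 + 0.62×2 + 0.26×1) = 2.62
Node F: 1 + (0.8×2 + 0.2×1) = 2.8
Node G: 1 + 2.62 = 3.62

3.62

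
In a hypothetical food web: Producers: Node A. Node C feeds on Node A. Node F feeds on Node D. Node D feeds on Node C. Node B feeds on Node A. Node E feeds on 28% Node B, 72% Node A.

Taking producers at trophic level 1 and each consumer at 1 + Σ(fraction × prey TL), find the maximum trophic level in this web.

4

Node B: 1 + 1 = 2
Node C: 1 + 1 = 2
Node D: 1 + 2 = 3
Node E: 1 + (0.28×2 + 0.72×1) = 2.28
Node F: 1 + 3 = 4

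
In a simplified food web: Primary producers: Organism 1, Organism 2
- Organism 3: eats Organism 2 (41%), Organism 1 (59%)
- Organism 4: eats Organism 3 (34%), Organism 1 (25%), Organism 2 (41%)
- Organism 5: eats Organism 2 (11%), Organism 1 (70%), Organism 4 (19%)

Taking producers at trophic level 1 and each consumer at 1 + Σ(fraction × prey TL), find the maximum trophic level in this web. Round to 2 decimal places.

2.34

Organism 3: 1 + (0.41×1 + 0.59×1) = 2
Organism 4: 1 + (0.34×2 + 0.25×1 + 0.41×1) = 2.34
Organism 5: 1 + (0.11×1 + 0.7×1 + 0.19×2.34) = 2.2546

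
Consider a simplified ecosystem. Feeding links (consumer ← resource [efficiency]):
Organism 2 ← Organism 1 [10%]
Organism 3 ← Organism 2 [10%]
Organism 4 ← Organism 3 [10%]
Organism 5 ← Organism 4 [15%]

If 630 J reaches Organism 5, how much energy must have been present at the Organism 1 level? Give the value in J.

Cumulative transfer efficiency: 0.1 × 0.1 × 0.1 × 0.15 = 0.00015
Organism 1 energy = 630 / 0.00015 = 4200000 J

4200000 J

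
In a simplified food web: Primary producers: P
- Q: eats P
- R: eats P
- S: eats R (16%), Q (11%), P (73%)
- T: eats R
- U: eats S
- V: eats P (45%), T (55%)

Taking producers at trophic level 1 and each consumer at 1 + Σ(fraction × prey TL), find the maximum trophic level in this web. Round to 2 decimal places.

Q: 1 + 1 = 2
R: 1 + 1 = 2
S: 1 + (0.16×2 + 0.11×2 + 0.73×1) = 2.27
T: 1 + 2 = 3
U: 1 + 2.27 = 3.27
V: 1 + (0.45×1 + 0.55×3) = 3.1

3.27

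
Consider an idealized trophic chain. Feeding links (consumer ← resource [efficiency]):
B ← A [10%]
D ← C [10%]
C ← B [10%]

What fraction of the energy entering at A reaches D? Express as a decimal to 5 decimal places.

Product of link efficiencies: 0.1 × 0.1 × 0.1 = 0.001

0.00100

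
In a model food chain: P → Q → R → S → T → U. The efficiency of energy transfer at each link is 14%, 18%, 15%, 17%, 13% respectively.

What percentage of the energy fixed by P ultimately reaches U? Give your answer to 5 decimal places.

Product of link efficiencies: 0.14 × 0.18 × 0.15 × 0.17 × 0.13 = 0.000083538
As a percentage: 0.000083538 × 100 = 0.00835%

0.00835%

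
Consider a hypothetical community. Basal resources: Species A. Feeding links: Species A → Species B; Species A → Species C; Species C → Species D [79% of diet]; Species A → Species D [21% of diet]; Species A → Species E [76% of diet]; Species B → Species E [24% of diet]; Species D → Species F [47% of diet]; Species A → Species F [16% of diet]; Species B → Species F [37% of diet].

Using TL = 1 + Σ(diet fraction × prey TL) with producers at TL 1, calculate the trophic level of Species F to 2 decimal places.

3.21

Species B: 1 + 1 = 2
Species C: 1 + 1 = 2
Species D: 1 + (0.79×2 + 0.21×1) = 2.79
Species E: 1 + (0.76×1 + 0.24×2) = 2.24
Species F: 1 + (0.47×2.79 + 0.16×1 + 0.37×2) = 3.2113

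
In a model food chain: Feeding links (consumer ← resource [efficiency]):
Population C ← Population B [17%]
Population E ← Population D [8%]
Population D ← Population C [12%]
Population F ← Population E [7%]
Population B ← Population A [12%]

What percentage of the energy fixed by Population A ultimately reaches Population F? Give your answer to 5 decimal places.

Product of link efficiencies: 0.12 × 0.17 × 0.12 × 0.08 × 0.07 = 0.0000137088
As a percentage: 0.0000137088 × 100 = 0.00137%

0.00137%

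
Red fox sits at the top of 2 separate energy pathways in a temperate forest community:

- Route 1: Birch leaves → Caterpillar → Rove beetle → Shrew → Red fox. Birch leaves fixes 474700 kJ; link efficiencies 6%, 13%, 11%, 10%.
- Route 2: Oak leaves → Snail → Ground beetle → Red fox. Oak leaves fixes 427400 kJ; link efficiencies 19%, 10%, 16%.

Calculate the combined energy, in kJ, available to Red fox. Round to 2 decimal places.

Route 1: 474700 × 0.06 × 0.13 × 0.11 × 0.1 = 40.72926 kJ
Route 2: 427400 × 0.19 × 0.1 × 0.16 = 1299.296 kJ
Total at Red fox: 40.72926 + 1299.296 = 1340.02526 kJ

1340.03 kJ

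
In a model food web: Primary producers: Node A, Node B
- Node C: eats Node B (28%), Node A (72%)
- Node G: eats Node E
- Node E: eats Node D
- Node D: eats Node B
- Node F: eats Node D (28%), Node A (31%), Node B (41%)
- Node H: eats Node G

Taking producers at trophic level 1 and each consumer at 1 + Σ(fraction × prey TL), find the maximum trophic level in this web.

Node C: 1 + (0.28×1 + 0.72×1) = 2
Node D: 1 + 1 = 2
Node E: 1 + 2 = 3
Node F: 1 + (0.28×2 + 0.31×1 + 0.41×1) = 2.28
Node G: 1 + 3 = 4
Node H: 1 + 4 = 5

5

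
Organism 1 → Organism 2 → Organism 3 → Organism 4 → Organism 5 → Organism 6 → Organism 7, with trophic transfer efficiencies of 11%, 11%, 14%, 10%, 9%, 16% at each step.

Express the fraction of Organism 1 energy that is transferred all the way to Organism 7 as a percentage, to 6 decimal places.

0.000244%

Product of link efficiencies: 0.11 × 0.11 × 0.14 × 0.1 × 0.09 × 0.16 = 0.00000243936
As a percentage: 0.00000243936 × 100 = 0.000244%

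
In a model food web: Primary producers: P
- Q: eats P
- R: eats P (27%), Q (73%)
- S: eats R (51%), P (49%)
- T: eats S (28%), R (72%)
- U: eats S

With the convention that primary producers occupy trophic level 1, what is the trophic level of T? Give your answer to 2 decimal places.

3.77

Q: 1 + 1 = 2
R: 1 + (0.27×1 + 0.73×2) = 2.73
S: 1 + (0.51×2.73 + 0.49×1) = 2.8823
T: 1 + (0.28×2.8823 + 0.72×2.73) = 3.772644
U: 1 + 2.8823 = 3.8823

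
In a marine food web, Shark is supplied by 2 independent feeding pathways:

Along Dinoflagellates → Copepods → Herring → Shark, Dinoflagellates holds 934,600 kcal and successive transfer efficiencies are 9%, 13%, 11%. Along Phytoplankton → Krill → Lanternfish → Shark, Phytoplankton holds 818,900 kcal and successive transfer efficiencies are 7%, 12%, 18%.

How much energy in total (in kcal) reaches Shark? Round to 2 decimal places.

Via Dinoflagellates: 934600 × 0.09 × 0.13 × 0.11 = 1202.8302 kcal
Via Phytoplankton: 818900 × 0.07 × 0.12 × 0.18 = 1238.1768 kcal
Total at Shark: 1202.8302 + 1238.1768 = 2441.007 kcal

2441.01 kcal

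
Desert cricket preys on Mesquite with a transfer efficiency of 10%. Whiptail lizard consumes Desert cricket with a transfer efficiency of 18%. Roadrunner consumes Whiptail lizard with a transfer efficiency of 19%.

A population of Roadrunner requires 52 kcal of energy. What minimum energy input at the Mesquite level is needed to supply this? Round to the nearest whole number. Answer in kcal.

Cumulative transfer efficiency: 0.1 × 0.18 × 0.19 = 0.00342
Mesquite energy = 52 / 0.00342 = 15205 kcal

15205 kcal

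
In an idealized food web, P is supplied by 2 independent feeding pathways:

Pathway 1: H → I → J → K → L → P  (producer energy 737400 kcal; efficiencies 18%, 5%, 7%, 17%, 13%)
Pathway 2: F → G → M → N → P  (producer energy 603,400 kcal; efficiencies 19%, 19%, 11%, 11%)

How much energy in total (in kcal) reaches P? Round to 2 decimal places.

273.84 kcal

Pathway 1: 737400 × 0.18 × 0.05 × 0.07 × 0.17 × 0.13 = 10.2668202 kcal
Pathway 2: 603400 × 0.19 × 0.19 × 0.11 × 0.11 = 263.571154 kcal
Total at P: 10.2668202 + 263.571154 = 273.8379742 kcal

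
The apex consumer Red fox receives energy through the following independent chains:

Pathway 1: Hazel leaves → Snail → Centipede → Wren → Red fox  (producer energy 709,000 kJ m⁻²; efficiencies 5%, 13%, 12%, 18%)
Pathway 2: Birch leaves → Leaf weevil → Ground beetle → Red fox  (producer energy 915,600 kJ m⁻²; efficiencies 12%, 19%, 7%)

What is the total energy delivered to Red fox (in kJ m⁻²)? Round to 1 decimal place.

1560.8 kJ m⁻²

Pathway 1: 709000 × 0.05 × 0.13 × 0.12 × 0.18 = 99.5436 kJ m⁻²
Pathway 2: 915600 × 0.12 × 0.19 × 0.07 = 1461.2976 kJ m⁻²
Total at Red fox: 99.5436 + 1461.2976 = 1560.8412 kJ m⁻²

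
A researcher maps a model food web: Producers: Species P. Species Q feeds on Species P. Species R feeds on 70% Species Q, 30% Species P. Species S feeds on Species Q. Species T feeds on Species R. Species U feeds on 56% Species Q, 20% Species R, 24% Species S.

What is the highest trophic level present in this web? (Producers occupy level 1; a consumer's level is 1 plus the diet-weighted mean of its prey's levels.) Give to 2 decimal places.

Species Q: 1 + 1 = 2
Species R: 1 + (0.7×2 + 0.3×1) = 2.7
Species S: 1 + 2 = 3
Species T: 1 + 2.7 = 3.7
Species U: 1 + (0.56×2 + 0.2×2.7 + 0.24×3) = 3.38

3.70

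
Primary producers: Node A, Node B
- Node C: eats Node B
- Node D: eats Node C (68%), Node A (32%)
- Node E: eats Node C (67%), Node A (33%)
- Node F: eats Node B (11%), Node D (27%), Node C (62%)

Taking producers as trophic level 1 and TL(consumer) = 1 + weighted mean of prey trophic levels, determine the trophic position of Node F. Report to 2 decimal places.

3.07

Node C: 1 + 1 = 2
Node D: 1 + (0.68×2 + 0.32×1) = 2.68
Node E: 1 + (0.67×2 + 0.33×1) = 2.67
Node F: 1 + (0.11×1 + 0.27×2.68 + 0.62×2) = 3.0736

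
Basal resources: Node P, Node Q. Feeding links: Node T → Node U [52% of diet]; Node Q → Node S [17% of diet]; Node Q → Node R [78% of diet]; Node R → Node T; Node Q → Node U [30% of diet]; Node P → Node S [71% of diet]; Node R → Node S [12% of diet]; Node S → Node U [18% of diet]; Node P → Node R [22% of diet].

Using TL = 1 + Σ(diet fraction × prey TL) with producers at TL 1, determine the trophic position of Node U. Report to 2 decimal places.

3.24

Node R: 1 + (0.22×1 + 0.78×1) = 2
Node S: 1 + (0.12×2 + 0.71×1 + 0.17×1) = 2.12
Node T: 1 + 2 = 3
Node U: 1 + (0.52×3 + 0.18×2.12 + 0.3×1) = 3.2416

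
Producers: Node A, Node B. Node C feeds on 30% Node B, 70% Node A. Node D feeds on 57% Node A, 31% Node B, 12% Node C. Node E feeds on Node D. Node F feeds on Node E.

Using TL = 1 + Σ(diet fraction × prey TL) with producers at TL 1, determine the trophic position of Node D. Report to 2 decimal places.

2.12

Node C: 1 + (0.3×1 + 0.7×1) = 2
Node D: 1 + (0.57×1 + 0.31×1 + 0.12×2) = 2.12
Node E: 1 + 2.12 = 3.12
Node F: 1 + 3.12 = 4.12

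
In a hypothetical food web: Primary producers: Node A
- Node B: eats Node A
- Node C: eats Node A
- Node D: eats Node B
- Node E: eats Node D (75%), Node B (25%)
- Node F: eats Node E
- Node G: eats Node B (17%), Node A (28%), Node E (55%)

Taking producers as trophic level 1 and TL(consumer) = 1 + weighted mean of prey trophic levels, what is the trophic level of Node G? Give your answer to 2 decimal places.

3.68

Node B: 1 + 1 = 2
Node C: 1 + 1 = 2
Node D: 1 + 2 = 3
Node E: 1 + (0.75×3 + 0.25×2) = 3.75
Node F: 1 + 3.75 = 4.75
Node G: 1 + (0.17×2 + 0.28×1 + 0.55×3.75) = 3.6825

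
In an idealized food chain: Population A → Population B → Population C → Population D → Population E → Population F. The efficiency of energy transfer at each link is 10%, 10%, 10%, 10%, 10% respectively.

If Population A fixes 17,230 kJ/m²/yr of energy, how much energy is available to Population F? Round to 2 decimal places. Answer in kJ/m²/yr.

Population B: 17230 × 0.1 = 1723 kJ/m²/yr
Population C: 1723 × 0.1 = 172.3 kJ/m²/yr
Population D: 172.3 × 0.1 = 17.23 kJ/m²/yr
Population E: 17.23 × 0.1 = 1.723 kJ/m²/yr
Population F: 1.723 × 0.1 = 0.1723 kJ/m²/yr

0.17 kJ/m²/yr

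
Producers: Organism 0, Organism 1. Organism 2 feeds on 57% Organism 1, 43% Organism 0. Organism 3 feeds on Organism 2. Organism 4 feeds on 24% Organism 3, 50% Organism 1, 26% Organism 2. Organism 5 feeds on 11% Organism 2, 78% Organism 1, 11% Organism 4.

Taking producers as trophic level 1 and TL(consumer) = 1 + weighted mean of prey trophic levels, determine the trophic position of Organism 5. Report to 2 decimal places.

Organism 2: 1 + (0.57×1 + 0.43×1) = 2
Organism 3: 1 + 2 = 3
Organism 4: 1 + (0.24×3 + 0.5×1 + 0.26×2) = 2.74
Organism 5: 1 + (0.11×2 + 0.78×1 + 0.11×2.74) = 2.3014

2.30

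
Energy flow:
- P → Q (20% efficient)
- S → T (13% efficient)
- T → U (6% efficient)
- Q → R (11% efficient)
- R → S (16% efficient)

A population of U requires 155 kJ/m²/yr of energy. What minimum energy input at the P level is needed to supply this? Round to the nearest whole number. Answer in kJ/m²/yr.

Cumulative transfer efficiency: 0.2 × 0.11 × 0.16 × 0.13 × 0.06 = 0.000027456
P energy = 155 / 0.000027456 = 5645396 kJ/m²/yr

5645396 kJ/m²/yr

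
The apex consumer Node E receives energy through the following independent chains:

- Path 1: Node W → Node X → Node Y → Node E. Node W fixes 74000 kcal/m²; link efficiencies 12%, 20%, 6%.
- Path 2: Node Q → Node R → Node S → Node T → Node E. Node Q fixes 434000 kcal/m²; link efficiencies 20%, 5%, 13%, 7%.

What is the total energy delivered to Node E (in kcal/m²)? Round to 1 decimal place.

Path 1: 74000 × 0.12 × 0.2 × 0.06 = 106.56 kcal/m²
Path 2: 434000 × 0.2 × 0.05 × 0.13 × 0.07 = 39.494 kcal/m²
Total at Node E: 106.56 + 39.494 = 146.054 kcal/m²

146.1 kcal/m²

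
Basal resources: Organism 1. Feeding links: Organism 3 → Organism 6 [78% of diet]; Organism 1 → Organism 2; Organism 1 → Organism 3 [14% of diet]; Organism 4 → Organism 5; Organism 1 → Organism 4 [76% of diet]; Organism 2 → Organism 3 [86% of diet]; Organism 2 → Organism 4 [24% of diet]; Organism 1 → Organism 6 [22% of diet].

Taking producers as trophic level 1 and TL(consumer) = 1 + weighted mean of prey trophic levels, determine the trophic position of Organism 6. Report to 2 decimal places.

3.45

Organism 2: 1 + 1 = 2
Organism 3: 1 + (0.86×2 + 0.14×1) = 2.86
Organism 4: 1 + (0.76×1 + 0.24×2) = 2.24
Organism 5: 1 + 2.24 = 3.24
Organism 6: 1 + (0.78×2.86 + 0.22×1) = 3.4508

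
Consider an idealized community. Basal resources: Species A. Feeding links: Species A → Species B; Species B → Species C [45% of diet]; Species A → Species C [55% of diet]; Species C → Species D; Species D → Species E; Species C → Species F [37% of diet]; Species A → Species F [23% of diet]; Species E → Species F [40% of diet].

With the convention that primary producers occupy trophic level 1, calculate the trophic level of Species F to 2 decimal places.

3.92

Species B: 1 + 1 = 2
Species C: 1 + (0.45×2 + 0.55×1) = 2.45
Species D: 1 + 2.45 = 3.45
Species E: 1 + 3.45 = 4.45
Species F: 1 + (0.37×2.45 + 0.23×1 + 0.4×4.45) = 3.9165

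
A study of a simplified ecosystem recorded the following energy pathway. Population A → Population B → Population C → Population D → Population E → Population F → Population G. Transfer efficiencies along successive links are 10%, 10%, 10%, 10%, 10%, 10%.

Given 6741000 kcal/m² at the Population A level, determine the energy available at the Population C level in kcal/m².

67410 kcal/m²

Population B: 6741000 × 0.1 = 674100 kcal/m²
Population C: 674100 × 0.1 = 67410 kcal/m²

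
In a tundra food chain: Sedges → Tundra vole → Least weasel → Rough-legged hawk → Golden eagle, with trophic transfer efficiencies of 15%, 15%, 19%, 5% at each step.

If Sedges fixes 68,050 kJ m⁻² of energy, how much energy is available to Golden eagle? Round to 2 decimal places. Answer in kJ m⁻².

Tundra vole: 68050 × 0.15 = 10207.5 kJ m⁻²
Least weasel: 10207.5 × 0.15 = 1531.125 kJ m⁻²
Rough-legged hawk: 1531.125 × 0.19 = 290.91375 kJ m⁻²
Golden eagle: 290.91375 × 0.05 = 14.5456875 kJ m⁻²

14.55 kJ m⁻²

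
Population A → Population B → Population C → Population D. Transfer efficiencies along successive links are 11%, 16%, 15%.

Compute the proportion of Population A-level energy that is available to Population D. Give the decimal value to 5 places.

0.00264

Product of link efficiencies: 0.11 × 0.16 × 0.15 = 0.00264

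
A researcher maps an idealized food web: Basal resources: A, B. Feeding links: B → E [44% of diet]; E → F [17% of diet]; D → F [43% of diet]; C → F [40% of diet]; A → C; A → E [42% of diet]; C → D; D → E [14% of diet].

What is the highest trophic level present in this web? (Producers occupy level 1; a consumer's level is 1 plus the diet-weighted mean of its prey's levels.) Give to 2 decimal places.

3.48

C: 1 + 1 = 2
D: 1 + 2 = 3
E: 1 + (0.44×1 + 0.14×3 + 0.42×1) = 2.28
F: 1 + (0.4×2 + 0.17×2.28 + 0.43×3) = 3.4776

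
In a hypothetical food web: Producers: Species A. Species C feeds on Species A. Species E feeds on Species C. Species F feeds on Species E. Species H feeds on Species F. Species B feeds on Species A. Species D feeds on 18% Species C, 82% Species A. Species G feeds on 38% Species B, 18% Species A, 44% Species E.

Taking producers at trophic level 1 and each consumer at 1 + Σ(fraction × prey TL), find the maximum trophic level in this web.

Species B: 1 + 1 = 2
Species C: 1 + 1 = 2
Species D: 1 + (0.18×2 + 0.82×1) = 2.18
Species E: 1 + 2 = 3
Species F: 1 + 3 = 4
Species G: 1 + (0.38×2 + 0.18×1 + 0.44×3) = 3.26
Species H: 1 + 4 = 5

5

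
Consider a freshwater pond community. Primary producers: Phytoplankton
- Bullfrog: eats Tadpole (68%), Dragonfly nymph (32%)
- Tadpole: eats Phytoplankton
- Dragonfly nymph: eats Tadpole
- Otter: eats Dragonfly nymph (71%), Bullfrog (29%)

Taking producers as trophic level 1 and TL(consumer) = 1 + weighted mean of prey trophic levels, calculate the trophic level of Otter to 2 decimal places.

4.09

Tadpole: 1 + 1 = 2
Dragonfly nymph: 1 + 2 = 3
Bullfrog: 1 + (0.68×2 + 0.32×3) = 3.32
Otter: 1 + (0.71×3 + 0.29×3.32) = 4.0928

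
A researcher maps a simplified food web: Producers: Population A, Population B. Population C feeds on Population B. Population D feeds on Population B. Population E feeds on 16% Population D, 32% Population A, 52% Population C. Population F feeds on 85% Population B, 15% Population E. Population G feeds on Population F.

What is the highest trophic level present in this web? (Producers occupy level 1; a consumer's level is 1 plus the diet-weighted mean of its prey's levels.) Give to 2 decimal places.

3.25

Population C: 1 + 1 = 2
Population D: 1 + 1 = 2
Population E: 1 + (0.16×2 + 0.32×1 + 0.52×2) = 2.68
Population F: 1 + (0.85×1 + 0.15×2.68) = 2.252
Population G: 1 + 2.252 = 3.252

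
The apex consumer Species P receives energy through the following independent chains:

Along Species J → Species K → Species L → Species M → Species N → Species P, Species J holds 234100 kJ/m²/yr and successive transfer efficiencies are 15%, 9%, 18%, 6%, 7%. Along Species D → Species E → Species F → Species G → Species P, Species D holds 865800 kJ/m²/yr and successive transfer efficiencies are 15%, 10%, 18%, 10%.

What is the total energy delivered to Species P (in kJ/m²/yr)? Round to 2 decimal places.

236.16 kJ/m²/yr

Via Species J: 234100 × 0.15 × 0.09 × 0.18 × 0.06 × 0.07 = 2.3892246 kJ/m²/yr
Via Species D: 865800 × 0.15 × 0.1 × 0.18 × 0.1 = 233.766 kJ/m²/yr
Total at Species P: 2.3892246 + 233.766 = 236.1552246 kJ/m²/yr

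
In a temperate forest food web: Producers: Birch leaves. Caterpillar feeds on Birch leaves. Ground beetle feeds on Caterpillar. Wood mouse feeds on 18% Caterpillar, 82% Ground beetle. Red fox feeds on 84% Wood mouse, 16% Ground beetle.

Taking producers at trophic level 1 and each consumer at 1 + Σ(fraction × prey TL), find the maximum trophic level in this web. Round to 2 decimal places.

4.69

Caterpillar: 1 + 1 = 2
Ground beetle: 1 + 2 = 3
Wood mouse: 1 + (0.18×2 + 0.82×3) = 3.82
Red fox: 1 + (0.84×3.82 + 0.16×3) = 4.6888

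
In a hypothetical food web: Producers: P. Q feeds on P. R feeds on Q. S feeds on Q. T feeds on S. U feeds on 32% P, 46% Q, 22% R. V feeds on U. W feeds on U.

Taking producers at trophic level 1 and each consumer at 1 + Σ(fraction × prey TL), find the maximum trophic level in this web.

4

Q: 1 + 1 = 2
R: 1 + 2 = 3
S: 1 + 2 = 3
T: 1 + 3 = 4
U: 1 + (0.32×1 + 0.46×2 + 0.22×3) = 2.9
V: 1 + 2.9 = 3.9
W: 1 + 2.9 = 3.9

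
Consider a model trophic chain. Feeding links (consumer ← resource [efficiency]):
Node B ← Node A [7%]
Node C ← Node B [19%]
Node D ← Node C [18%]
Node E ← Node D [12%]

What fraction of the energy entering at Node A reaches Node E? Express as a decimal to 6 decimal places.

Product of link efficiencies: 0.07 × 0.19 × 0.18 × 0.12 = 0.00028728

0.000287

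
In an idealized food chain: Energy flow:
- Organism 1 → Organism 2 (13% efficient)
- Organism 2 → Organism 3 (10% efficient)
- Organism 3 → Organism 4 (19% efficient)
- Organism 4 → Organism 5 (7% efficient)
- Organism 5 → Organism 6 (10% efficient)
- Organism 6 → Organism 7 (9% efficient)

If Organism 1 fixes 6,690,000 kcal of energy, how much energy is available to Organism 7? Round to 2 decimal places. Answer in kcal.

10.41 kcal

Organism 2: 6690000 × 0.13 = 869700 kcal
Organism 3: 869700 × 0.1 = 86970 kcal
Organism 4: 86970 × 0.19 = 16524.3 kcal
Organism 5: 16524.3 × 0.07 = 1156.701 kcal
Organism 6: 1156.701 × 0.1 = 115.6701 kcal
Organism 7: 115.6701 × 0.09 = 10.410309 kcal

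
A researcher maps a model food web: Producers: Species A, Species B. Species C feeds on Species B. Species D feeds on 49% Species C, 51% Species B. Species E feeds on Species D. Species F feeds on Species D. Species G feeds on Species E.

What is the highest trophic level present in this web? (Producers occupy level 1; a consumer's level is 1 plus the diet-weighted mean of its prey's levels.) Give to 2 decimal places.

Species C: 1 + 1 = 2
Species D: 1 + (0.49×2 + 0.51×1) = 2.49
Species E: 1 + 2.49 = 3.49
Species F: 1 + 2.49 = 3.49
Species G: 1 + 3.49 = 4.49

4.49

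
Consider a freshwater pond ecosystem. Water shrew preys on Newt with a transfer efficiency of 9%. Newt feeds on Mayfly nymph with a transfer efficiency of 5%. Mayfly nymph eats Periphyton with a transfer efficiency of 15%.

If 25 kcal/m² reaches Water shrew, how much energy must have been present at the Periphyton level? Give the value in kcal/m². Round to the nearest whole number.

Cumulative transfer efficiency: 0.15 × 0.05 × 0.09 = 0.000675
Periphyton energy = 25 / 0.000675 = 37037 kcal/m²

37037 kcal/m²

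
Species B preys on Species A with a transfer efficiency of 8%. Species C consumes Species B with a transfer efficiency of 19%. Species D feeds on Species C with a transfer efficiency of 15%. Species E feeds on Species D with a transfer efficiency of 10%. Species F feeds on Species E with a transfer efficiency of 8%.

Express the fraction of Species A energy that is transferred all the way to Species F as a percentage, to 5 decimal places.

Product of link efficiencies: 0.08 × 0.19 × 0.15 × 0.1 × 0.08 = 0.00001824
As a percentage: 0.00001824 × 100 = 0.00182%

0.00182%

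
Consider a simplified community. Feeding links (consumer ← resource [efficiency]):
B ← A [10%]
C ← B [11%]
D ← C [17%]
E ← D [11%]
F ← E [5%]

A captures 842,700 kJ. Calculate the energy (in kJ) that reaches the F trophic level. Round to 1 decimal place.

B: 842700 × 0.1 = 84270 kJ
C: 84270 × 0.11 = 9269.7 kJ
D: 9269.7 × 0.17 = 1575.849 kJ
E: 1575.849 × 0.11 = 173.34339 kJ
F: 173.34339 × 0.05 = 8.6671695 kJ

8.7 kJ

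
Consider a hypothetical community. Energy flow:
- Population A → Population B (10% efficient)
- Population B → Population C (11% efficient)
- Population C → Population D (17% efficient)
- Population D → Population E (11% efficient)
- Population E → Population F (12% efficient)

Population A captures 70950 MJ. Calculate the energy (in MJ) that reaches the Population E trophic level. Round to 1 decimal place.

14.6 MJ

Population B: 70950 × 0.1 = 7095 MJ
Population C: 7095 × 0.11 = 780.45 MJ
Population D: 780.45 × 0.17 = 132.6765 MJ
Population E: 132.6765 × 0.11 = 14.594415 MJ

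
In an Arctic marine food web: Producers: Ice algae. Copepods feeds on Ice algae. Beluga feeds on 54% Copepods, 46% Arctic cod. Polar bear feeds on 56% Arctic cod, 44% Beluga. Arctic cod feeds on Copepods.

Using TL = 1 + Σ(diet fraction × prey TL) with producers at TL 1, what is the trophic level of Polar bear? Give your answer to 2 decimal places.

4.20

Copepods: 1 + 1 = 2
Arctic cod: 1 + 2 = 3
Beluga: 1 + (0.54×2 + 0.46×3) = 3.46
Polar bear: 1 + (0.56×3 + 0.44×3.46) = 4.2024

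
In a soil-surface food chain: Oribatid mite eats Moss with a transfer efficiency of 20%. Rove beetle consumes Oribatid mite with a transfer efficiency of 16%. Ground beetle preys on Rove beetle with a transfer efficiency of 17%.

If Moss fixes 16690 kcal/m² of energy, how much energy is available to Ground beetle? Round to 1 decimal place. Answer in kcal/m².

90.8 kcal/m²

Oribatid mite: 16690 × 0.2 = 3338 kcal/m²
Rove beetle: 3338 × 0.16 = 534.08 kcal/m²
Ground beetle: 534.08 × 0.17 = 90.7936 kcal/m²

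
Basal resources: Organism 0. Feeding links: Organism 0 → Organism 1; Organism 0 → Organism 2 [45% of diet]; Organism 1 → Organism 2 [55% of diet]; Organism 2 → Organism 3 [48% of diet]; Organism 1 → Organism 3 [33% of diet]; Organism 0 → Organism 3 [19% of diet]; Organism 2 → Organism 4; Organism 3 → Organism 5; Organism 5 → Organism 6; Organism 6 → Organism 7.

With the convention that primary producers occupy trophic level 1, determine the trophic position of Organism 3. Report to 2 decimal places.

Organism 1: 1 + 1 = 2
Organism 2: 1 + (0.45×1 + 0.55×2) = 2.55
Organism 3: 1 + (0.48×2.55 + 0.33×2 + 0.19×1) = 3.074
Organism 4: 1 + 2.55 = 3.55
Organism 5: 1 + 3.074 = 4.074
Organism 6: 1 + 4.074 = 5.074
Organism 7: 1 + 5.074 = 6.074

3.07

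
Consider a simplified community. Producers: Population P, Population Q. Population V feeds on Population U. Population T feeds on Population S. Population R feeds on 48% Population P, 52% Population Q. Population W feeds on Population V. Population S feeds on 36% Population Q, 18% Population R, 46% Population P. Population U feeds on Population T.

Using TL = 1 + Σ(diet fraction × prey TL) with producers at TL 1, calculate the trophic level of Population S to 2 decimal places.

2.18

Population R: 1 + (0.48×1 + 0.52×1) = 2
Population S: 1 + (0.36×1 + 0.18×2 + 0.46×1) = 2.18
Population T: 1 + 2.18 = 3.18
Population U: 1 + 3.18 = 4.18
Population V: 1 + 4.18 = 5.18
Population W: 1 + 5.18 = 6.18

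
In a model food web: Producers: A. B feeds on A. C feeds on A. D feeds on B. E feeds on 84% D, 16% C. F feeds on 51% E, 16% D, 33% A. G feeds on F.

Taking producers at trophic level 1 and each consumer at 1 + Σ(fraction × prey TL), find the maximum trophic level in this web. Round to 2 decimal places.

4.77

B: 1 + 1 = 2
C: 1 + 1 = 2
D: 1 + 2 = 3
E: 1 + (0.84×3 + 0.16×2) = 3.84
F: 1 + (0.51×3.84 + 0.16×3 + 0.33×1) = 3.7684
G: 1 + 3.7684 = 4.7684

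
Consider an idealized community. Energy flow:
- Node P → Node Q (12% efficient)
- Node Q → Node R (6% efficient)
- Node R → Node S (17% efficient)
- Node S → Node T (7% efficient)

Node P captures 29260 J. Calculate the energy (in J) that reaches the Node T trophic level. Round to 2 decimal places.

2.51 J

Node Q: 29260 × 0.12 = 3511.2 J
Node R: 3511.2 × 0.06 = 210.672 J
Node S: 210.672 × 0.17 = 35.81424 J
Node T: 35.81424 × 0.07 = 2.5069968 J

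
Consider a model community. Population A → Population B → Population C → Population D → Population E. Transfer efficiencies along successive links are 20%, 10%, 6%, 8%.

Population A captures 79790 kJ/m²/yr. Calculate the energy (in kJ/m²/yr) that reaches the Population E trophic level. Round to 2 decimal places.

Population B: 79790 × 0.2 = 15958 kJ/m²/yr
Population C: 15958 × 0.1 = 1595.8 kJ/m²/yr
Population D: 1595.8 × 0.06 = 95.748 kJ/m²/yr
Population E: 95.748 × 0.08 = 7.65984 kJ/m²/yr

7.66 kJ/m²/yr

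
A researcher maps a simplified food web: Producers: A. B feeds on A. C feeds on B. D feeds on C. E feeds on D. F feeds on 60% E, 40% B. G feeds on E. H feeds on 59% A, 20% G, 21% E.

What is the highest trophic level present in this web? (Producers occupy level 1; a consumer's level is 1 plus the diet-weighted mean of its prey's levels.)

6

B: 1 + 1 = 2
C: 1 + 2 = 3
D: 1 + 3 = 4
E: 1 + 4 = 5
F: 1 + (0.6×5 + 0.4×2) = 4.8
G: 1 + 5 = 6
H: 1 + (0.59×1 + 0.2×6 + 0.21×5) = 3.84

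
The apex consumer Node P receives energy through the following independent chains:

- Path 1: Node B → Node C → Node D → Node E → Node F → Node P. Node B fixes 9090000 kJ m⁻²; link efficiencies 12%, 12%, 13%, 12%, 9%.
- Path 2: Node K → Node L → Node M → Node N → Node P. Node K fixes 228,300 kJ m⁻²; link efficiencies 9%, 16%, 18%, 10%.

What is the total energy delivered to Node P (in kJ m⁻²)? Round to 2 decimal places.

Path 1: 9090000 × 0.12 × 0.12 × 0.13 × 0.12 × 0.09 = 183.777984 kJ m⁻²
Path 2: 228300 × 0.09 × 0.16 × 0.18 × 0.1 = 59.17536 kJ m⁻²
Total at Node P: 183.777984 + 59.17536 = 242.953344 kJ m⁻²

242.95 kJ m⁻²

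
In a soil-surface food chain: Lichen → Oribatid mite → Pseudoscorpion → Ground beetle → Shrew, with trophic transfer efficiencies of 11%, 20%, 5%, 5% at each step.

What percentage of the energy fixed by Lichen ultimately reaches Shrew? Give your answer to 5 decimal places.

Product of link efficiencies: 0.11 × 0.2 × 0.05 × 0.05 = 0.000055
As a percentage: 0.000055 × 100 = 0.00550%

0.00550%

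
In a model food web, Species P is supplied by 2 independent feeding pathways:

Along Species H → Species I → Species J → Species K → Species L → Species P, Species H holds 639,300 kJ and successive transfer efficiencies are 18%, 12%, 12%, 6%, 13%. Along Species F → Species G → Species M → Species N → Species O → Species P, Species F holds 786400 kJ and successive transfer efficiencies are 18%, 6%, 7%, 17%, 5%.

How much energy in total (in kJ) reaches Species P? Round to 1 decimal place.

18.0 kJ

Via Species H: 639300 × 0.18 × 0.12 × 0.12 × 0.06 × 0.13 = 12.92511168 kJ
Via Species F: 786400 × 0.18 × 0.06 × 0.07 × 0.17 × 0.05 = 5.0534064 kJ
Total at Species P: 12.92511168 + 5.0534064 = 17.97851808 kJ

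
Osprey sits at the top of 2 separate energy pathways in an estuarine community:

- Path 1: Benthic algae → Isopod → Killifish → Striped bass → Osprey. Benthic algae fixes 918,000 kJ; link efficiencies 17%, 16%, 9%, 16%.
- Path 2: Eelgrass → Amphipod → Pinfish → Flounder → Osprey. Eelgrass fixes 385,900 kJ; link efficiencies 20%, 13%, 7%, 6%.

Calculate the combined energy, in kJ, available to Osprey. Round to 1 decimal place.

401.7 kJ

Path 1: 918000 × 0.17 × 0.16 × 0.09 × 0.16 = 359.56224 kJ
Path 2: 385900 × 0.2 × 0.13 × 0.07 × 0.06 = 42.14028 kJ
Total at Osprey: 359.56224 + 42.14028 = 401.70252 kJ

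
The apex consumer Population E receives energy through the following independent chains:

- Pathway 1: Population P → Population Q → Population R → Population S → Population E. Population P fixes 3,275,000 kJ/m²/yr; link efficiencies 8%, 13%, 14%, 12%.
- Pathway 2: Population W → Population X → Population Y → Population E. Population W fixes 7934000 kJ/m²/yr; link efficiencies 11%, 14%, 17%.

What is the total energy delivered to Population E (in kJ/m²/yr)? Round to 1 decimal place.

Pathway 1: 3275000 × 0.08 × 0.13 × 0.14 × 0.12 = 572.208 kJ/m²/yr
Pathway 2: 7934000 × 0.11 × 0.14 × 0.17 = 20771.212 kJ/m²/yr
Total at Population E: 572.208 + 20771.212 = 21343.42 kJ/m²/yr

21343.4 kJ/m²/yr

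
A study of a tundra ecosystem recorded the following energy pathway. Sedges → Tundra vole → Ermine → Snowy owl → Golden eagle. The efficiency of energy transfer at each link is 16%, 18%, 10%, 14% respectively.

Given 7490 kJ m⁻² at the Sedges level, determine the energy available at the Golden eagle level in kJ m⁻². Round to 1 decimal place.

3.0 kJ m⁻²

Tundra vole: 7490 × 0.16 = 1198.4 kJ m⁻²
Ermine: 1198.4 × 0.18 = 215.712 kJ m⁻²
Snowy owl: 215.712 × 0.1 = 21.5712 kJ m⁻²
Golden eagle: 21.5712 × 0.14 = 3.019968 kJ m⁻²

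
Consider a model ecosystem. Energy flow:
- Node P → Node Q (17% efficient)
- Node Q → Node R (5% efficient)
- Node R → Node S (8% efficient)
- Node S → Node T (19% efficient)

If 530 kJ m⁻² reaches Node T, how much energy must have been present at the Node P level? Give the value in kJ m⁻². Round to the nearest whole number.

4102167 kJ m⁻²

Cumulative transfer efficiency: 0.17 × 0.05 × 0.08 × 0.19 = 0.0001292
Node P energy = 530 / 0.0001292 = 4102167 kJ m⁻²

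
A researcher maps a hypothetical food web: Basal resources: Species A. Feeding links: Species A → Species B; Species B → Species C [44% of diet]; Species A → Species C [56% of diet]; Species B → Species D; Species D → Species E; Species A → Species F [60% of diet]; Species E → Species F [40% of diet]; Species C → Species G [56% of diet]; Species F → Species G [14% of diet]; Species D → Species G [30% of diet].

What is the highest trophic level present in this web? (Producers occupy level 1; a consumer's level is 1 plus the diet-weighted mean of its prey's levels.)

4

Species B: 1 + 1 = 2
Species C: 1 + (0.44×2 + 0.56×1) = 2.44
Species D: 1 + 2 = 3
Species E: 1 + 3 = 4
Species F: 1 + (0.6×1 + 0.4×4) = 3.2
Species G: 1 + (0.56×2.44 + 0.14×3.2 + 0.3×3) = 3.7144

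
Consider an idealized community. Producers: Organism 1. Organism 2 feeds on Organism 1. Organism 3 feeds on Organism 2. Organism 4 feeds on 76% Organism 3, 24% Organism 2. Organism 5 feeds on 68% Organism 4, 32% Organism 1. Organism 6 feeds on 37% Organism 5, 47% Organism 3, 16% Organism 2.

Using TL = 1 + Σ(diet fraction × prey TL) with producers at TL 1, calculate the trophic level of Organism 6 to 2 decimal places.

4.16

Organism 2: 1 + 1 = 2
Organism 3: 1 + 2 = 3
Organism 4: 1 + (0.76×3 + 0.24×2) = 3.76
Organism 5: 1 + (0.68×3.76 + 0.32×1) = 3.8768
Organism 6: 1 + (0.37×3.8768 + 0.47×3 + 0.16×2) = 4.164416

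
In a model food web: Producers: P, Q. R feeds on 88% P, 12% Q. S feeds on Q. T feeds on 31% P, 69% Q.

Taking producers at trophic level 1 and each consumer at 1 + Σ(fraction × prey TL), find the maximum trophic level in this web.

R: 1 + (0.88×1 + 0.12×1) = 2
S: 1 + 1 = 2
T: 1 + (0.31×1 + 0.69×1) = 2

2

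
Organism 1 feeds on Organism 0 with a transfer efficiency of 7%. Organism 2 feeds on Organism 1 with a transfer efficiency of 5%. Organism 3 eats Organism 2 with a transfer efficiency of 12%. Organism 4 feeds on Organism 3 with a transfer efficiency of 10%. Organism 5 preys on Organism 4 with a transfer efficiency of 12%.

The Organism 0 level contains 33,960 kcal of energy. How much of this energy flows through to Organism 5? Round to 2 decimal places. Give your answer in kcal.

Organism 1: 33960 × 0.07 = 2377.2 kcal
Organism 2: 2377.2 × 0.05 = 118.86 kcal
Organism 3: 118.86 × 0.12 = 14.2632 kcal
Organism 4: 14.2632 × 0.1 = 1.42632 kcal
Organism 5: 1.42632 × 0.12 = 0.1711584 kcal

0.17 kcal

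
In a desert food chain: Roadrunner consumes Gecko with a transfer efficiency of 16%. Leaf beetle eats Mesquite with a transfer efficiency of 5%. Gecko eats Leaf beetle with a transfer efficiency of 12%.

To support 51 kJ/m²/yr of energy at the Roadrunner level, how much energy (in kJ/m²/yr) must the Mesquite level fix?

53125 kJ/m²/yr

Cumulative transfer efficiency: 0.05 × 0.12 × 0.16 = 0.00096
Mesquite energy = 51 / 0.00096 = 53125 kJ/m²/yr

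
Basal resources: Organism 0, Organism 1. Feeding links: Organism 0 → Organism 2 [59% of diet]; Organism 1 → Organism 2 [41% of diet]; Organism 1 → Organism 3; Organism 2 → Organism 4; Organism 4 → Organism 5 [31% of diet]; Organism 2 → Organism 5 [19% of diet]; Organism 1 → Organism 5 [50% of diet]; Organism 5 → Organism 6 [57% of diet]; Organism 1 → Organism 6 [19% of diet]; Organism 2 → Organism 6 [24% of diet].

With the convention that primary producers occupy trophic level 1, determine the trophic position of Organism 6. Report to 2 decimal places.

3.27

Organism 2: 1 + (0.59×1 + 0.41×1) = 2
Organism 3: 1 + 1 = 2
Organism 4: 1 + 2 = 3
Organism 5: 1 + (0.31×3 + 0.19×2 + 0.5×1) = 2.81
Organism 6: 1 + (0.57×2.81 + 0.19×1 + 0.24×2) = 3.2717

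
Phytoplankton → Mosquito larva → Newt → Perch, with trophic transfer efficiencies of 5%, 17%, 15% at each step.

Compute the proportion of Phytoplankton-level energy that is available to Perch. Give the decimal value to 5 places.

Product of link efficiencies: 0.05 × 0.17 × 0.15 = 0.001275

0.00128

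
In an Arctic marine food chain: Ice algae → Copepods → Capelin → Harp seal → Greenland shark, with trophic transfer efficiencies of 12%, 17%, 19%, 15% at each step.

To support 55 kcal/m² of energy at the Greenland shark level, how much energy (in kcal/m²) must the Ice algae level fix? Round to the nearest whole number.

94599 kcal/m²

Cumulative transfer efficiency: 0.12 × 0.17 × 0.19 × 0.15 = 0.0005814
Ice algae energy = 55 / 0.0005814 = 94599 kcal/m²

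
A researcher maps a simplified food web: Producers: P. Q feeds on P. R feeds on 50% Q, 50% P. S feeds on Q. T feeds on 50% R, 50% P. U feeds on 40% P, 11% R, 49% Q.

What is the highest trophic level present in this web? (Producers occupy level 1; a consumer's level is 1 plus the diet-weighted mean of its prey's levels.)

3

Q: 1 + 1 = 2
R: 1 + (0.5×2 + 0.5×1) = 2.5
S: 1 + 2 = 3
T: 1 + (0.5×2.5 + 0.5×1) = 2.75
U: 1 + (0.4×1 + 0.11×2.5 + 0.49×2) = 2.655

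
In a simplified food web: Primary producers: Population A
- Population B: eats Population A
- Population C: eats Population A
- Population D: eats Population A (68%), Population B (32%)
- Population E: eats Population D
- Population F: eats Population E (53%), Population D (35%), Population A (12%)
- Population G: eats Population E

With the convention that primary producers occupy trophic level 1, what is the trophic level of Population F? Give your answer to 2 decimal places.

3.69

Population B: 1 + 1 = 2
Population C: 1 + 1 = 2
Population D: 1 + (0.68×1 + 0.32×2) = 2.32
Population E: 1 + 2.32 = 3.32
Population F: 1 + (0.53×3.32 + 0.35×2.32 + 0.12×1) = 3.6916
Population G: 1 + 3.32 = 4.32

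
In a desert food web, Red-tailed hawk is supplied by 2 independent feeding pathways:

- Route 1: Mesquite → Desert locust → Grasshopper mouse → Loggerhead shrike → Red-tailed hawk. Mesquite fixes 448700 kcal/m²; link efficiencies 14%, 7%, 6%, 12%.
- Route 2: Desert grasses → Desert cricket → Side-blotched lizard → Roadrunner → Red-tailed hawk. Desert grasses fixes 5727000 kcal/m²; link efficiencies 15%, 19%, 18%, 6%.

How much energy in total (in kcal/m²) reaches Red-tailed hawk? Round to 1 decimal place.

Route 1: 448700 × 0.14 × 0.07 × 0.06 × 0.12 = 31.660272 kcal/m²
Route 2: 5727000 × 0.15 × 0.19 × 0.18 × 0.06 = 1762.7706 kcal/m²
Total at Red-tailed hawk: 31.660272 + 1762.7706 = 1794.430872 kcal/m²

1794.4 kcal/m²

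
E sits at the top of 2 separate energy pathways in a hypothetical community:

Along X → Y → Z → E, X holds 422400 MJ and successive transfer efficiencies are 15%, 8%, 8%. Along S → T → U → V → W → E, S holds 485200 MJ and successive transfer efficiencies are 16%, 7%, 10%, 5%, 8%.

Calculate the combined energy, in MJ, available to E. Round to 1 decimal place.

407.7 MJ

Via X: 422400 × 0.15 × 0.08 × 0.08 = 405.504 MJ
Via S: 485200 × 0.16 × 0.07 × 0.1 × 0.05 × 0.08 = 2.173696 MJ
Total at E: 405.504 + 2.173696 = 407.677696 MJ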